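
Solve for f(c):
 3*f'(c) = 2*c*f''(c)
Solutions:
 f(c) = C1 + C2*c^(5/2)


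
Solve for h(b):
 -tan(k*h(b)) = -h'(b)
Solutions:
 h(b) = Piecewise((-asin(exp(C1*k + b*k))/k + pi/k, Ne(k, 0)), (nan, True))
 h(b) = Piecewise((asin(exp(C1*k + b*k))/k, Ne(k, 0)), (nan, True))


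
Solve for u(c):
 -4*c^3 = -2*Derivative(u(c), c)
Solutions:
 u(c) = C1 + c^4/2


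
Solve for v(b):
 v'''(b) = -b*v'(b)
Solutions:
 v(b) = C1 + Integral(C2*airyai(-b) + C3*airybi(-b), b)


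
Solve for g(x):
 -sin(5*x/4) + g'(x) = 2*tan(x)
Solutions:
 g(x) = C1 - 2*log(cos(x)) - 4*cos(5*x/4)/5


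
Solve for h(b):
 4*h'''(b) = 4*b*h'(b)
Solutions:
 h(b) = C1 + Integral(C2*airyai(b) + C3*airybi(b), b)


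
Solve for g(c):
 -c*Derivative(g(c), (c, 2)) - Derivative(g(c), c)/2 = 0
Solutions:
 g(c) = C1 + C2*sqrt(c)


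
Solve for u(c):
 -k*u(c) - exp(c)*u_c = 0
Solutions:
 u(c) = C1*exp(k*exp(-c))


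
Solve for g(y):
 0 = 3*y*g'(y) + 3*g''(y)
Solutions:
 g(y) = C1 + C2*erf(sqrt(2)*y/2)


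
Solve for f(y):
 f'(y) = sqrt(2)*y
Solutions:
 f(y) = C1 + sqrt(2)*y^2/2


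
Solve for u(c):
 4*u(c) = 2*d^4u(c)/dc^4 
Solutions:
 u(c) = C1*exp(-2^(1/4)*c) + C2*exp(2^(1/4)*c) + C3*sin(2^(1/4)*c) + C4*cos(2^(1/4)*c)


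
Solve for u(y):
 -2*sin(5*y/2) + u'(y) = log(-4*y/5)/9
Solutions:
 u(y) = C1 + y*log(-y)/9 - y*log(5)/9 - y/9 + 2*y*log(2)/9 - 4*cos(5*y/2)/5


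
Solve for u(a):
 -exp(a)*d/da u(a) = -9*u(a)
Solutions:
 u(a) = C1*exp(-9*exp(-a))


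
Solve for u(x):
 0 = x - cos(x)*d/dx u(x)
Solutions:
 u(x) = C1 + Integral(x/cos(x), x)


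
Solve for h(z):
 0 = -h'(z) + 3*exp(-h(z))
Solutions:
 h(z) = log(C1 + 3*z)


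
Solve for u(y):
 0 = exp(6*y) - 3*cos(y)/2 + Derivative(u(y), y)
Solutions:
 u(y) = C1 - exp(6*y)/6 + 3*sin(y)/2


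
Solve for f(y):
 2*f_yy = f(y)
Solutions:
 f(y) = C1*exp(-sqrt(2)*y/2) + C2*exp(sqrt(2)*y/2)


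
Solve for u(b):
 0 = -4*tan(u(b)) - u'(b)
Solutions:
 u(b) = pi - asin(C1*exp(-4*b))
 u(b) = asin(C1*exp(-4*b))


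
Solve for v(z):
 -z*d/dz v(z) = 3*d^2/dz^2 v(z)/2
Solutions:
 v(z) = C1 + C2*erf(sqrt(3)*z/3)


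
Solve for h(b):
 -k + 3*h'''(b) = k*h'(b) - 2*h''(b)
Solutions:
 h(b) = C1 + C2*exp(b*(sqrt(3*k + 1) - 1)/3) + C3*exp(-b*(sqrt(3*k + 1) + 1)/3) - b


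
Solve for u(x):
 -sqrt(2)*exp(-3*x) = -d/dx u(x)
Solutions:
 u(x) = C1 - sqrt(2)*exp(-3*x)/3


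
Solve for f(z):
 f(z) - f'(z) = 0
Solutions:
 f(z) = C1*exp(z)


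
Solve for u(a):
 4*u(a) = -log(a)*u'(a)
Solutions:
 u(a) = C1*exp(-4*li(a))


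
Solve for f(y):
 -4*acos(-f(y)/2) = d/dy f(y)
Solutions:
 Integral(1/acos(-_y/2), (_y, f(y))) = C1 - 4*y


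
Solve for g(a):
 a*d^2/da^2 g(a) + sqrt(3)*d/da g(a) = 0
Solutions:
 g(a) = C1 + C2*a^(1 - sqrt(3))


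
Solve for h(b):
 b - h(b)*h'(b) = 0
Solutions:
 h(b) = -sqrt(C1 + b^2)
 h(b) = sqrt(C1 + b^2)


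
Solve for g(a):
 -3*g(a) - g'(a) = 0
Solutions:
 g(a) = C1*exp(-3*a)


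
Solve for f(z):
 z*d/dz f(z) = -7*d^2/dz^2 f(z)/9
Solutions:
 f(z) = C1 + C2*erf(3*sqrt(14)*z/14)


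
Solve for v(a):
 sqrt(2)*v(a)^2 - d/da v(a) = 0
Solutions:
 v(a) = -1/(C1 + sqrt(2)*a)


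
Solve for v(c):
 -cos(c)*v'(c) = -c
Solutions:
 v(c) = C1 + Integral(c/cos(c), c)


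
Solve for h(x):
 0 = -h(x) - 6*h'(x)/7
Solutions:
 h(x) = C1*exp(-7*x/6)


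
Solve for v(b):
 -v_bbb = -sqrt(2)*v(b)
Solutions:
 v(b) = C3*exp(2^(1/6)*b) + (C1*sin(2^(1/6)*sqrt(3)*b/2) + C2*cos(2^(1/6)*sqrt(3)*b/2))*exp(-2^(1/6)*b/2)


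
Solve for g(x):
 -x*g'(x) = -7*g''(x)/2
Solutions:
 g(x) = C1 + C2*erfi(sqrt(7)*x/7)


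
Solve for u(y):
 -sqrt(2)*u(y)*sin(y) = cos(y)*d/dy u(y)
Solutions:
 u(y) = C1*cos(y)^(sqrt(2))


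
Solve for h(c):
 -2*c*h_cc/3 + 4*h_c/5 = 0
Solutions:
 h(c) = C1 + C2*c^(11/5)


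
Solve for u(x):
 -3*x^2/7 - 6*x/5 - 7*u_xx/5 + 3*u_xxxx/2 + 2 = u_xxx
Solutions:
 u(x) = C1 + C2*x + C3*exp(x*(5 - sqrt(235))/15) + C4*exp(x*(5 + sqrt(235))/15) - 5*x^4/196 - 24*x^3/343 + 2575*x^2/4802


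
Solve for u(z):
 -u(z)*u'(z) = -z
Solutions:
 u(z) = -sqrt(C1 + z^2)
 u(z) = sqrt(C1 + z^2)


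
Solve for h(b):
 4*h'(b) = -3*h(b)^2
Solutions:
 h(b) = 4/(C1 + 3*b)


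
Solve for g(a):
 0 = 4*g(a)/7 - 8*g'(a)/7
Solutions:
 g(a) = C1*exp(a/2)


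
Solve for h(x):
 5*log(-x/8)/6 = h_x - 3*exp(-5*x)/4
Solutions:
 h(x) = C1 + 5*x*log(-x)/6 + 5*x*(-3*log(2) - 1)/6 - 3*exp(-5*x)/20


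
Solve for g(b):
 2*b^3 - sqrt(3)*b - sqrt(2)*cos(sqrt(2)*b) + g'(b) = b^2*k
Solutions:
 g(b) = C1 - b^4/2 + b^3*k/3 + sqrt(3)*b^2/2 + sin(sqrt(2)*b)


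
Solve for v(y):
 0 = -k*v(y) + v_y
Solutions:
 v(y) = C1*exp(k*y)


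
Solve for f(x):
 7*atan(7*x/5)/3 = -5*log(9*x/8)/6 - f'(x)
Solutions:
 f(x) = C1 - 5*x*log(x)/6 - 7*x*atan(7*x/5)/3 - 5*x*log(3)/3 + 5*x/6 + 5*x*log(2)/2 + 5*log(49*x^2 + 25)/6


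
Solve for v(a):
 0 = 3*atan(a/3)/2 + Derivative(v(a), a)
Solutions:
 v(a) = C1 - 3*a*atan(a/3)/2 + 9*log(a^2 + 9)/4


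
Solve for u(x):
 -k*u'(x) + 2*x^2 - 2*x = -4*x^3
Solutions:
 u(x) = C1 + x^4/k + 2*x^3/(3*k) - x^2/k


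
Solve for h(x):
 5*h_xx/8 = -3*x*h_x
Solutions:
 h(x) = C1 + C2*erf(2*sqrt(15)*x/5)


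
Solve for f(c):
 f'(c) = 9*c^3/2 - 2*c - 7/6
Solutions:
 f(c) = C1 + 9*c^4/8 - c^2 - 7*c/6


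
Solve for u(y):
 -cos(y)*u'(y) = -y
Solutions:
 u(y) = C1 + Integral(y/cos(y), y)


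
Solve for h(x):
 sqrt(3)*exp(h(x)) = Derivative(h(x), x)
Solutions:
 h(x) = log(-1/(C1 + sqrt(3)*x))


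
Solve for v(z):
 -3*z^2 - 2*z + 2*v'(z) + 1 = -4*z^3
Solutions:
 v(z) = C1 - z^4/2 + z^3/2 + z^2/2 - z/2


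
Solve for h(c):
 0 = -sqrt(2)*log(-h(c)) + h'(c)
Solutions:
 -li(-h(c)) = C1 + sqrt(2)*c


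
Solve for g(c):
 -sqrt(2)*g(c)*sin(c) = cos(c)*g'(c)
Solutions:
 g(c) = C1*cos(c)^(sqrt(2))


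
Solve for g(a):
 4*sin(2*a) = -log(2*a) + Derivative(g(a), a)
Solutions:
 g(a) = C1 + a*log(a) - a + a*log(2) - 2*cos(2*a)


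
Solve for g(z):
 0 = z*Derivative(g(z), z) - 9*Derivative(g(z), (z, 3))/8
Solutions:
 g(z) = C1 + Integral(C2*airyai(2*3^(1/3)*z/3) + C3*airybi(2*3^(1/3)*z/3), z)


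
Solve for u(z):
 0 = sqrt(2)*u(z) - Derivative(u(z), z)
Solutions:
 u(z) = C1*exp(sqrt(2)*z)


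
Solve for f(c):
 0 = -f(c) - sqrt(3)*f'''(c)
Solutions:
 f(c) = C3*exp(-3^(5/6)*c/3) + (C1*sin(3^(1/3)*c/2) + C2*cos(3^(1/3)*c/2))*exp(3^(5/6)*c/6)


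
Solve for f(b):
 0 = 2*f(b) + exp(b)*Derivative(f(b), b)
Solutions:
 f(b) = C1*exp(2*exp(-b))


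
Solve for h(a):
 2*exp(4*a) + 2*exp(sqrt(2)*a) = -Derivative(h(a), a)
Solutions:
 h(a) = C1 - exp(4*a)/2 - sqrt(2)*exp(sqrt(2)*a)


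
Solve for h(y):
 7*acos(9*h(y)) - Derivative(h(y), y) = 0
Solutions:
 Integral(1/acos(9*_y), (_y, h(y))) = C1 + 7*y


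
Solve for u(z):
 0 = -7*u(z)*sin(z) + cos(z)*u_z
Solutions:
 u(z) = C1/cos(z)^7


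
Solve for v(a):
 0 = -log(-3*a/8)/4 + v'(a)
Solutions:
 v(a) = C1 + a*log(-a)/4 + a*(-3*log(2) - 1 + log(3))/4


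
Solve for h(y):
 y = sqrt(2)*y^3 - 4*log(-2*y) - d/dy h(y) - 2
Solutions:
 h(y) = C1 + sqrt(2)*y^4/4 - y^2/2 - 4*y*log(-y) + 2*y*(1 - 2*log(2))


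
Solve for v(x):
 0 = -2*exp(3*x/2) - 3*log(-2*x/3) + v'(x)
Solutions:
 v(x) = C1 + 3*x*log(-x) + 3*x*(-log(3) - 1 + log(2)) + 4*exp(3*x/2)/3


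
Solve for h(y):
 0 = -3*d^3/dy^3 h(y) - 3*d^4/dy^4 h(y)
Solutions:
 h(y) = C1 + C2*y + C3*y^2 + C4*exp(-y)


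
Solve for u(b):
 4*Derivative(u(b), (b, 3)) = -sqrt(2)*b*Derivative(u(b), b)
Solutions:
 u(b) = C1 + Integral(C2*airyai(-sqrt(2)*b/2) + C3*airybi(-sqrt(2)*b/2), b)


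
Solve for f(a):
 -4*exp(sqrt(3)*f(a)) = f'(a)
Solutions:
 f(a) = sqrt(3)*(2*log(1/(C1 + 4*a)) - log(3))/6


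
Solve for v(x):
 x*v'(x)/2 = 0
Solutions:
 v(x) = C1


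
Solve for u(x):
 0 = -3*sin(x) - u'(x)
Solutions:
 u(x) = C1 + 3*cos(x)


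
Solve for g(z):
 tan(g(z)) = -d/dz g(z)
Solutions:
 g(z) = pi - asin(C1*exp(-z))
 g(z) = asin(C1*exp(-z))


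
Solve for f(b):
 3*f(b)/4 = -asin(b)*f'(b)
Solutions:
 f(b) = C1*exp(-3*Integral(1/asin(b), b)/4)


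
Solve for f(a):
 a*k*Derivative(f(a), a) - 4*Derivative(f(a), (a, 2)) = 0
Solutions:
 f(a) = Piecewise((-sqrt(2)*sqrt(pi)*C1*erf(sqrt(2)*a*sqrt(-k)/4)/sqrt(-k) - C2, (k > 0) | (k < 0)), (-C1*a - C2, True))


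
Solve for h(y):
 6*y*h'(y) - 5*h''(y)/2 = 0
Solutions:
 h(y) = C1 + C2*erfi(sqrt(30)*y/5)


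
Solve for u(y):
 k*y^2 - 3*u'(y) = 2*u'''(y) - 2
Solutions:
 u(y) = C1 + C2*sin(sqrt(6)*y/2) + C3*cos(sqrt(6)*y/2) + k*y^3/9 - 4*k*y/9 + 2*y/3


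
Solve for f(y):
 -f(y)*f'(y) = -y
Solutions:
 f(y) = -sqrt(C1 + y^2)
 f(y) = sqrt(C1 + y^2)


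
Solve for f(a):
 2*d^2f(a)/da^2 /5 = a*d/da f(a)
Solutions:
 f(a) = C1 + C2*erfi(sqrt(5)*a/2)


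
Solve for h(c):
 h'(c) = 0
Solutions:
 h(c) = C1


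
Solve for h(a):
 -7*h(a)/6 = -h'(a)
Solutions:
 h(a) = C1*exp(7*a/6)


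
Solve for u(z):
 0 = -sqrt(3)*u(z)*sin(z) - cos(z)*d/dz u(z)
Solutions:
 u(z) = C1*cos(z)^(sqrt(3))


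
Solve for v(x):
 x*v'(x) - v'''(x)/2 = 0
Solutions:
 v(x) = C1 + Integral(C2*airyai(2^(1/3)*x) + C3*airybi(2^(1/3)*x), x)


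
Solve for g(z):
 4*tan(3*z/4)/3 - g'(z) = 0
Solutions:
 g(z) = C1 - 16*log(cos(3*z/4))/9


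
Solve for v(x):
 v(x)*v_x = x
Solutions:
 v(x) = -sqrt(C1 + x^2)
 v(x) = sqrt(C1 + x^2)


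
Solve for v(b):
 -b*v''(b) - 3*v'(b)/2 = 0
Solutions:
 v(b) = C1 + C2/sqrt(b)


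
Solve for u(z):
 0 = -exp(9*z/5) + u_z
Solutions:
 u(z) = C1 + 5*exp(9*z/5)/9


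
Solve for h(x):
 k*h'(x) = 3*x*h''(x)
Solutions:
 h(x) = C1 + x^(re(k)/3 + 1)*(C2*sin(log(x)*Abs(im(k))/3) + C3*cos(log(x)*im(k)/3))


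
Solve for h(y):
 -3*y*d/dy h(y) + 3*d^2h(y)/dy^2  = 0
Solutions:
 h(y) = C1 + C2*erfi(sqrt(2)*y/2)


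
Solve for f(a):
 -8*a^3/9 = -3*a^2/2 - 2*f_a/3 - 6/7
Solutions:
 f(a) = C1 + a^4/3 - 3*a^3/4 - 9*a/7


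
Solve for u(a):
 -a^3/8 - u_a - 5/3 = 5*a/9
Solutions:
 u(a) = C1 - a^4/32 - 5*a^2/18 - 5*a/3


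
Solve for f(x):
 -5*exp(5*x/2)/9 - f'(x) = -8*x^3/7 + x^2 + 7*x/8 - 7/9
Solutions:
 f(x) = C1 + 2*x^4/7 - x^3/3 - 7*x^2/16 + 7*x/9 - 2*exp(5*x/2)/9


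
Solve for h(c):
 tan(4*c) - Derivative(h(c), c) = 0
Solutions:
 h(c) = C1 - log(cos(4*c))/4


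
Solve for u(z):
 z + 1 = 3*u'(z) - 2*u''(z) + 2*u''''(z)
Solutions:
 u(z) = C1 + C2*exp(6^(1/3)*z*(2*6^(1/3)/(sqrt(681) + 27)^(1/3) + (sqrt(681) + 27)^(1/3))/12)*sin(2^(1/3)*3^(1/6)*z*(-3^(2/3)*(sqrt(681) + 27)^(1/3) + 6*2^(1/3)/(sqrt(681) + 27)^(1/3))/12) + C3*exp(6^(1/3)*z*(2*6^(1/3)/(sqrt(681) + 27)^(1/3) + (sqrt(681) + 27)^(1/3))/12)*cos(2^(1/3)*3^(1/6)*z*(-3^(2/3)*(sqrt(681) + 27)^(1/3) + 6*2^(1/3)/(sqrt(681) + 27)^(1/3))/12) + C4*exp(-6^(1/3)*z*(2*6^(1/3)/(sqrt(681) + 27)^(1/3) + (sqrt(681) + 27)^(1/3))/6) + z^2/6 + 5*z/9


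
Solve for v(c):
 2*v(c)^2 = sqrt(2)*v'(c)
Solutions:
 v(c) = -1/(C1 + sqrt(2)*c)


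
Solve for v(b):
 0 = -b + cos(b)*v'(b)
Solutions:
 v(b) = C1 + Integral(b/cos(b), b)


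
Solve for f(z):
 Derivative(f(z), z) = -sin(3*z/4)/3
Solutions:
 f(z) = C1 + 4*cos(3*z/4)/9


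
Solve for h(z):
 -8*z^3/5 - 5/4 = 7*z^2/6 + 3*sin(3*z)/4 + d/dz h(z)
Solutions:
 h(z) = C1 - 2*z^4/5 - 7*z^3/18 - 5*z/4 + cos(3*z)/4


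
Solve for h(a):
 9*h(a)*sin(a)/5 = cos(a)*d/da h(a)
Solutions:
 h(a) = C1/cos(a)^(9/5)


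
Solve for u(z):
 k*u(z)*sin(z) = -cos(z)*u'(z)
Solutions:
 u(z) = C1*exp(k*log(cos(z)))


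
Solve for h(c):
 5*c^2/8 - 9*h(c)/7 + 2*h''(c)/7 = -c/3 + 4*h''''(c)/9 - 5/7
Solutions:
 h(c) = 35*c^2/72 + 7*c/27 + (C1*sin(3*sqrt(2)*7^(3/4)*c*sin(atan(3*sqrt(3))/2)/14) + C2*cos(3*sqrt(2)*7^(3/4)*c*sin(atan(3*sqrt(3))/2)/14))*exp(-3*sqrt(2)*7^(3/4)*c*cos(atan(3*sqrt(3))/2)/14) + (C3*sin(3*sqrt(2)*7^(3/4)*c*sin(atan(3*sqrt(3))/2)/14) + C4*cos(3*sqrt(2)*7^(3/4)*c*sin(atan(3*sqrt(3))/2)/14))*exp(3*sqrt(2)*7^(3/4)*c*cos(atan(3*sqrt(3))/2)/14) + 125/162


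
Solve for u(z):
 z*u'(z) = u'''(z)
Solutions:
 u(z) = C1 + Integral(C2*airyai(z) + C3*airybi(z), z)


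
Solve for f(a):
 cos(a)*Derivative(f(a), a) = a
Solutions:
 f(a) = C1 + Integral(a/cos(a), a)


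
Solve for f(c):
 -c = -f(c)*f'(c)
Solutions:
 f(c) = -sqrt(C1 + c^2)
 f(c) = sqrt(C1 + c^2)


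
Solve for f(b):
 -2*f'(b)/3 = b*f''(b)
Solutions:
 f(b) = C1 + C2*b^(1/3)


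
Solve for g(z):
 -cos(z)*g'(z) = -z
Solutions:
 g(z) = C1 + Integral(z/cos(z), z)


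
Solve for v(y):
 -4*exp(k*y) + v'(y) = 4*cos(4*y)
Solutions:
 v(y) = C1 + sin(4*y) + 4*exp(k*y)/k


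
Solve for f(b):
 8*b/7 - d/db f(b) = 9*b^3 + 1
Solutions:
 f(b) = C1 - 9*b^4/4 + 4*b^2/7 - b


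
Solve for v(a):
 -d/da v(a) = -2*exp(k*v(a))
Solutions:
 v(a) = Piecewise((log(-1/(C1*k + 2*a*k))/k, Ne(k, 0)), (nan, True))
 v(a) = Piecewise((C1 + 2*a, Eq(k, 0)), (nan, True))


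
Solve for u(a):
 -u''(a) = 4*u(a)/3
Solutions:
 u(a) = C1*sin(2*sqrt(3)*a/3) + C2*cos(2*sqrt(3)*a/3)


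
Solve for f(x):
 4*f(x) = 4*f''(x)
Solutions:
 f(x) = C1*exp(-x) + C2*exp(x)


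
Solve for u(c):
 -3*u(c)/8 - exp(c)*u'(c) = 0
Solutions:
 u(c) = C1*exp(3*exp(-c)/8)


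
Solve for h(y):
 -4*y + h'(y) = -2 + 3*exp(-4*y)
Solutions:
 h(y) = C1 + 2*y^2 - 2*y - 3*exp(-4*y)/4


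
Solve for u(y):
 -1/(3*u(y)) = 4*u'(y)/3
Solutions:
 u(y) = -sqrt(C1 - 2*y)/2
 u(y) = sqrt(C1 - 2*y)/2


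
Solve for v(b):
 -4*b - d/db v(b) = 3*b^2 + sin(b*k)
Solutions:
 v(b) = C1 - b^3 - 2*b^2 + cos(b*k)/k


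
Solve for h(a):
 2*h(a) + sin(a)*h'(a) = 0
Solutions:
 h(a) = C1*(cos(a) + 1)/(cos(a) - 1)


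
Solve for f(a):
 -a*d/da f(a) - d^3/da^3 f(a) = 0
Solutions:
 f(a) = C1 + Integral(C2*airyai(-a) + C3*airybi(-a), a)


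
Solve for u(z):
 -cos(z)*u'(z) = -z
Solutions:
 u(z) = C1 + Integral(z/cos(z), z)


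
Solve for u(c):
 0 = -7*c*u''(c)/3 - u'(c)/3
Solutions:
 u(c) = C1 + C2*c^(6/7)


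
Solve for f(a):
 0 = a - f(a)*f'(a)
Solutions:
 f(a) = -sqrt(C1 + a^2)
 f(a) = sqrt(C1 + a^2)


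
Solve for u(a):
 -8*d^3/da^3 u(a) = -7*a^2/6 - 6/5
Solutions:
 u(a) = C1 + C2*a + C3*a^2 + 7*a^5/2880 + a^3/40


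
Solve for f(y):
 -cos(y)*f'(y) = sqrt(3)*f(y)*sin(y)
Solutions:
 f(y) = C1*cos(y)^(sqrt(3))


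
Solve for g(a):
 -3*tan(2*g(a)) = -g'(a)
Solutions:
 g(a) = -asin(C1*exp(6*a))/2 + pi/2
 g(a) = asin(C1*exp(6*a))/2


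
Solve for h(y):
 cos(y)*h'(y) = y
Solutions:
 h(y) = C1 + Integral(y/cos(y), y)


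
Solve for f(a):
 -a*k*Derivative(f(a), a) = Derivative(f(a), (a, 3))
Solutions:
 f(a) = C1 + Integral(C2*airyai(a*(-k)^(1/3)) + C3*airybi(a*(-k)^(1/3)), a)


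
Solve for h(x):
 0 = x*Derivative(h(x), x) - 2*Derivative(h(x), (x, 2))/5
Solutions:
 h(x) = C1 + C2*erfi(sqrt(5)*x/2)


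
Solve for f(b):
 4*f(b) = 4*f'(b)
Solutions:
 f(b) = C1*exp(b)


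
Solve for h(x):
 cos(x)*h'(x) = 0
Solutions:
 h(x) = C1


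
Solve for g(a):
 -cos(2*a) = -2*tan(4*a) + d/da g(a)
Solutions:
 g(a) = C1 - log(cos(4*a))/2 - sin(2*a)/2


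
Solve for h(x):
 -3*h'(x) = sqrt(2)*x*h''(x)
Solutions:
 h(x) = C1 + C2*x^(1 - 3*sqrt(2)/2)


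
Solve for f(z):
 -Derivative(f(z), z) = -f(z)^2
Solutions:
 f(z) = -1/(C1 + z)


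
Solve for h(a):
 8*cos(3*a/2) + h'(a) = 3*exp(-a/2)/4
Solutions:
 h(a) = C1 - 16*sin(3*a/2)/3 - 3*exp(-a/2)/2


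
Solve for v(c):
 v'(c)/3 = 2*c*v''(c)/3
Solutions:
 v(c) = C1 + C2*c^(3/2)


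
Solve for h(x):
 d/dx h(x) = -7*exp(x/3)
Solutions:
 h(x) = C1 - 21*exp(x/3)


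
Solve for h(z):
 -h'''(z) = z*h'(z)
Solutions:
 h(z) = C1 + Integral(C2*airyai(-z) + C3*airybi(-z), z)


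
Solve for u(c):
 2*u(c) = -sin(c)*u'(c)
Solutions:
 u(c) = C1*(cos(c) + 1)/(cos(c) - 1)


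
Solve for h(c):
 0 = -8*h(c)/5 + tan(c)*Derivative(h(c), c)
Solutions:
 h(c) = C1*sin(c)^(8/5)


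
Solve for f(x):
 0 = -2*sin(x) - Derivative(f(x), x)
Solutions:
 f(x) = C1 + 2*cos(x)


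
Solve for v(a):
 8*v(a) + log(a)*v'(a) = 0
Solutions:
 v(a) = C1*exp(-8*li(a))


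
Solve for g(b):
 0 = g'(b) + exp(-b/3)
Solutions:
 g(b) = C1 + 3*exp(-b/3)


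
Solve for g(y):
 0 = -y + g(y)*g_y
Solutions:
 g(y) = -sqrt(C1 + y^2)
 g(y) = sqrt(C1 + y^2)


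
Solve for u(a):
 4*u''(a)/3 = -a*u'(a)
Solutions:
 u(a) = C1 + C2*erf(sqrt(6)*a/4)


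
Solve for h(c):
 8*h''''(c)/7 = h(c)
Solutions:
 h(c) = C1*exp(-14^(1/4)*c/2) + C2*exp(14^(1/4)*c/2) + C3*sin(14^(1/4)*c/2) + C4*cos(14^(1/4)*c/2)


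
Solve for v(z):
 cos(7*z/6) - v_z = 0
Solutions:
 v(z) = C1 + 6*sin(7*z/6)/7


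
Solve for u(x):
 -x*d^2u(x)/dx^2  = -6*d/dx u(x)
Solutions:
 u(x) = C1 + C2*x^7


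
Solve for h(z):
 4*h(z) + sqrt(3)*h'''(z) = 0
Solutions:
 h(z) = C3*exp(-2^(2/3)*3^(5/6)*z/3) + (C1*sin(2^(2/3)*3^(1/3)*z/2) + C2*cos(2^(2/3)*3^(1/3)*z/2))*exp(2^(2/3)*3^(5/6)*z/6)


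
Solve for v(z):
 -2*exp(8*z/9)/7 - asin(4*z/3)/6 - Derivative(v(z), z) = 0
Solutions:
 v(z) = C1 - z*asin(4*z/3)/6 - sqrt(9 - 16*z^2)/24 - 9*exp(8*z/9)/28


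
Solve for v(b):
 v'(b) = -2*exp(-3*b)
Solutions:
 v(b) = C1 + 2*exp(-3*b)/3


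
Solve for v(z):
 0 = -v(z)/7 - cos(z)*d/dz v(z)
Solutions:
 v(z) = C1*(sin(z) - 1)^(1/14)/(sin(z) + 1)^(1/14)


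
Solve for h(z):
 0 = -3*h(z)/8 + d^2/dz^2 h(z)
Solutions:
 h(z) = C1*exp(-sqrt(6)*z/4) + C2*exp(sqrt(6)*z/4)


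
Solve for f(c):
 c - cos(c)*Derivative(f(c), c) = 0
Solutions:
 f(c) = C1 + Integral(c/cos(c), c)


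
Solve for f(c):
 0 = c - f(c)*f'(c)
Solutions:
 f(c) = -sqrt(C1 + c^2)
 f(c) = sqrt(C1 + c^2)


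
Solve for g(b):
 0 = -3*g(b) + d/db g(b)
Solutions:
 g(b) = C1*exp(3*b)


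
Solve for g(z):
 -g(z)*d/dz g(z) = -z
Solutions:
 g(z) = -sqrt(C1 + z^2)
 g(z) = sqrt(C1 + z^2)


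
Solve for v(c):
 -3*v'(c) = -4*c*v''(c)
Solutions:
 v(c) = C1 + C2*c^(7/4)


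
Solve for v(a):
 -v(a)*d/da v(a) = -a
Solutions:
 v(a) = -sqrt(C1 + a^2)
 v(a) = sqrt(C1 + a^2)


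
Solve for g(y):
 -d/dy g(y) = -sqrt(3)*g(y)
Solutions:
 g(y) = C1*exp(sqrt(3)*y)


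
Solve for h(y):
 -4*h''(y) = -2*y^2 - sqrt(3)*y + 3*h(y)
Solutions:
 h(y) = C1*sin(sqrt(3)*y/2) + C2*cos(sqrt(3)*y/2) + 2*y^2/3 + sqrt(3)*y/3 - 16/9


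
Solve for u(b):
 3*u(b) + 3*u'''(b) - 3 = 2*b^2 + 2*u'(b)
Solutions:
 u(b) = C1*exp(2^(1/3)*b*(4/(sqrt(697) + 27)^(1/3) + 2^(1/3)*(sqrt(697) + 27)^(1/3))/12)*sin(2^(1/3)*sqrt(3)*b*(-2^(1/3)*(sqrt(697) + 27)^(1/3) + 4/(sqrt(697) + 27)^(1/3))/12) + C2*exp(2^(1/3)*b*(4/(sqrt(697) + 27)^(1/3) + 2^(1/3)*(sqrt(697) + 27)^(1/3))/12)*cos(2^(1/3)*sqrt(3)*b*(-2^(1/3)*(sqrt(697) + 27)^(1/3) + 4/(sqrt(697) + 27)^(1/3))/12) + C3*exp(-2^(1/3)*b*(4/(sqrt(697) + 27)^(1/3) + 2^(1/3)*(sqrt(697) + 27)^(1/3))/6) + 2*b^2/3 + 8*b/9 + 43/27


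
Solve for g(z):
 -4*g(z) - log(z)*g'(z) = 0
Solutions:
 g(z) = C1*exp(-4*li(z))


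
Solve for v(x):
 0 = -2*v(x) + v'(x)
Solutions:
 v(x) = C1*exp(2*x)


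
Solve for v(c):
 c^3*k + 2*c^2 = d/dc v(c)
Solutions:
 v(c) = C1 + c^4*k/4 + 2*c^3/3


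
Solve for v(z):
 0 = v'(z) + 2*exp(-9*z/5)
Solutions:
 v(z) = C1 + 10*exp(-9*z/5)/9


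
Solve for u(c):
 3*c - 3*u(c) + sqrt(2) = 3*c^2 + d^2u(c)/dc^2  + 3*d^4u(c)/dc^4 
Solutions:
 u(c) = -c^2 + c + (C1*sin(c*cos(atan(sqrt(35))/2)) + C2*cos(c*cos(atan(sqrt(35))/2)))*exp(-c*sin(atan(sqrt(35))/2)) + (C3*sin(c*cos(atan(sqrt(35))/2)) + C4*cos(c*cos(atan(sqrt(35))/2)))*exp(c*sin(atan(sqrt(35))/2)) + sqrt(2)/3 + 2/3


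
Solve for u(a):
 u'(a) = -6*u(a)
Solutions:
 u(a) = C1*exp(-6*a)


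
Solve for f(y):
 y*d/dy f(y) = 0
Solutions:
 f(y) = C1


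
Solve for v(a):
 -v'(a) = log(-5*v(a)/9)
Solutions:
 Integral(1/(log(-_y) - 2*log(3) + log(5)), (_y, v(a))) = C1 - a


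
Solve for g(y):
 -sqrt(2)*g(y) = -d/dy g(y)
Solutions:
 g(y) = C1*exp(sqrt(2)*y)


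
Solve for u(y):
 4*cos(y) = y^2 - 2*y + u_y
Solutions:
 u(y) = C1 - y^3/3 + y^2 + 4*sin(y)


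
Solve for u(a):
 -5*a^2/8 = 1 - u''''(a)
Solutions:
 u(a) = C1 + C2*a + C3*a^2 + C4*a^3 + a^6/576 + a^4/24


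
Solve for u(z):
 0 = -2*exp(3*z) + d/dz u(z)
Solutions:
 u(z) = C1 + 2*exp(3*z)/3


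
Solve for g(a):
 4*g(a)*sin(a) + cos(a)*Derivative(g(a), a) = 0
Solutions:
 g(a) = C1*cos(a)^4


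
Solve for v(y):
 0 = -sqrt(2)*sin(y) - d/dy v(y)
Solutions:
 v(y) = C1 + sqrt(2)*cos(y)


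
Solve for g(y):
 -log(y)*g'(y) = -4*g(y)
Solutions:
 g(y) = C1*exp(4*li(y))


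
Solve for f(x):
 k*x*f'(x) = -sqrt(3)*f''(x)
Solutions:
 f(x) = Piecewise((-sqrt(2)*3^(1/4)*sqrt(pi)*C1*erf(sqrt(2)*3^(3/4)*sqrt(k)*x/6)/(2*sqrt(k)) - C2, (k > 0) | (k < 0)), (-C1*x - C2, True))


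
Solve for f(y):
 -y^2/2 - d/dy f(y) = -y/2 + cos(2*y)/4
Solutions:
 f(y) = C1 - y^3/6 + y^2/4 - sin(2*y)/8


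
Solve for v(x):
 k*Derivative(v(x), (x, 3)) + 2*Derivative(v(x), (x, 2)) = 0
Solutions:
 v(x) = C1 + C2*x + C3*exp(-2*x/k)


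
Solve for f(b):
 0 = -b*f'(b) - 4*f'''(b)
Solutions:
 f(b) = C1 + Integral(C2*airyai(-2^(1/3)*b/2) + C3*airybi(-2^(1/3)*b/2), b)


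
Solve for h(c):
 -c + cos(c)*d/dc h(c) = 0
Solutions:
 h(c) = C1 + Integral(c/cos(c), c)


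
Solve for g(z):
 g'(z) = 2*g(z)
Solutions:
 g(z) = C1*exp(2*z)


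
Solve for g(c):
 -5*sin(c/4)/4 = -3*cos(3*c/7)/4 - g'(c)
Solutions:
 g(c) = C1 - 7*sin(3*c/7)/4 - 5*cos(c/4)


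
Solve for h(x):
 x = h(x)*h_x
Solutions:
 h(x) = -sqrt(C1 + x^2)
 h(x) = sqrt(C1 + x^2)


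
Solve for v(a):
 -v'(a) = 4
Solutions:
 v(a) = C1 - 4*a


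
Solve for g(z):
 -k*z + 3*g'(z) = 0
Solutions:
 g(z) = C1 + k*z^2/6


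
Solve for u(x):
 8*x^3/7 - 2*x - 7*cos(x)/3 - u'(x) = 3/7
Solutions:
 u(x) = C1 + 2*x^4/7 - x^2 - 3*x/7 - 7*sin(x)/3


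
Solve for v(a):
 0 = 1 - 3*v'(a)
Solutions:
 v(a) = C1 + a/3


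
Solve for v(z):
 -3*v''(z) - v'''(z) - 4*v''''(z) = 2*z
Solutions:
 v(z) = C1 + C2*z - z^3/9 + z^2/9 + (C3*sin(sqrt(47)*z/8) + C4*cos(sqrt(47)*z/8))*exp(-z/8)


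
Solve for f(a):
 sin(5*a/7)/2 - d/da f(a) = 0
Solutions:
 f(a) = C1 - 7*cos(5*a/7)/10


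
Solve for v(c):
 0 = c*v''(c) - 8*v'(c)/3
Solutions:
 v(c) = C1 + C2*c^(11/3)


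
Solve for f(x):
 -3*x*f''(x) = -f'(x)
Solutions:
 f(x) = C1 + C2*x^(4/3)


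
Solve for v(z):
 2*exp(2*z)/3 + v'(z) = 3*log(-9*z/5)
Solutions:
 v(z) = C1 + 3*z*log(-z) + 3*z*(-log(5) - 1 + 2*log(3)) - exp(2*z)/3


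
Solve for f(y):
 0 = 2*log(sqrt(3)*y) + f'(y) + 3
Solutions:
 f(y) = C1 - 2*y*log(y) - y*log(3) - y


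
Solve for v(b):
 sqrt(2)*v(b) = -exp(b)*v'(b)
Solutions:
 v(b) = C1*exp(sqrt(2)*exp(-b))


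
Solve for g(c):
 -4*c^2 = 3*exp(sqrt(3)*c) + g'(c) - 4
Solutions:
 g(c) = C1 - 4*c^3/3 + 4*c - sqrt(3)*exp(sqrt(3)*c)


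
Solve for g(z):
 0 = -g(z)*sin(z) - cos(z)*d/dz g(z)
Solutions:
 g(z) = C1*cos(z)


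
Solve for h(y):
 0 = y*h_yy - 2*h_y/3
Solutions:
 h(y) = C1 + C2*y^(5/3)


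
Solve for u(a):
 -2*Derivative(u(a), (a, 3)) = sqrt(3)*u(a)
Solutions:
 u(a) = C3*exp(-2^(2/3)*3^(1/6)*a/2) + (C1*sin(6^(2/3)*a/4) + C2*cos(6^(2/3)*a/4))*exp(2^(2/3)*3^(1/6)*a/4)


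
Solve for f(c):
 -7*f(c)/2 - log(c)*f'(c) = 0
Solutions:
 f(c) = C1*exp(-7*li(c)/2)


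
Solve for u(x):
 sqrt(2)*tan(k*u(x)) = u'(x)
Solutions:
 u(x) = Piecewise((-asin(exp(C1*k + sqrt(2)*k*x))/k + pi/k, Ne(k, 0)), (nan, True))
 u(x) = Piecewise((asin(exp(C1*k + sqrt(2)*k*x))/k, Ne(k, 0)), (nan, True))


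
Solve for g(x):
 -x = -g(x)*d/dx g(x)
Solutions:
 g(x) = -sqrt(C1 + x^2)
 g(x) = sqrt(C1 + x^2)


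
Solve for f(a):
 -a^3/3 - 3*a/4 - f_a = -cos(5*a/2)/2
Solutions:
 f(a) = C1 - a^4/12 - 3*a^2/8 + sin(5*a/2)/5


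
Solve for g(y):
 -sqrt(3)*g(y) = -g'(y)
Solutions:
 g(y) = C1*exp(sqrt(3)*y)


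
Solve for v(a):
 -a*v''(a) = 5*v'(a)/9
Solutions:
 v(a) = C1 + C2*a^(4/9)


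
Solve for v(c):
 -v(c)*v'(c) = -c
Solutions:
 v(c) = -sqrt(C1 + c^2)
 v(c) = sqrt(C1 + c^2)


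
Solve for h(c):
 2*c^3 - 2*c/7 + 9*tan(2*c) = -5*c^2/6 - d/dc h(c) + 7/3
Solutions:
 h(c) = C1 - c^4/2 - 5*c^3/18 + c^2/7 + 7*c/3 + 9*log(cos(2*c))/2


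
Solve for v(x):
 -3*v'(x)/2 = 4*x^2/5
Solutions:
 v(x) = C1 - 8*x^3/45


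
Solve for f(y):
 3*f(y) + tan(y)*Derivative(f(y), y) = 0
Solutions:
 f(y) = C1/sin(y)^3


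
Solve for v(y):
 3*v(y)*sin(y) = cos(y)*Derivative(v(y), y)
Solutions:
 v(y) = C1/cos(y)^3


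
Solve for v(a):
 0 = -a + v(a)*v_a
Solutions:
 v(a) = -sqrt(C1 + a^2)
 v(a) = sqrt(C1 + a^2)


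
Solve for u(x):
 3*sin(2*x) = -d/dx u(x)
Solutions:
 u(x) = C1 + 3*cos(2*x)/2


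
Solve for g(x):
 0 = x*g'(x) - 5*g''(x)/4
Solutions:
 g(x) = C1 + C2*erfi(sqrt(10)*x/5)


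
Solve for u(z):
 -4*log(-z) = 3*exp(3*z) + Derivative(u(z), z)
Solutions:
 u(z) = C1 - 4*z*log(-z) + 4*z - exp(3*z)


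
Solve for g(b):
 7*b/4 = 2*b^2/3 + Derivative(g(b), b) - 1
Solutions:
 g(b) = C1 - 2*b^3/9 + 7*b^2/8 + b


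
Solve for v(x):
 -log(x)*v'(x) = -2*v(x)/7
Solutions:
 v(x) = C1*exp(2*li(x)/7)


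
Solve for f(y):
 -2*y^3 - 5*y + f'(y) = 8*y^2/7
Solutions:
 f(y) = C1 + y^4/2 + 8*y^3/21 + 5*y^2/2


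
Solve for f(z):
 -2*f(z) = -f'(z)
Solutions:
 f(z) = C1*exp(2*z)


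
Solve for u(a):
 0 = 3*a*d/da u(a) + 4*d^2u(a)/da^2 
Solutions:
 u(a) = C1 + C2*erf(sqrt(6)*a/4)


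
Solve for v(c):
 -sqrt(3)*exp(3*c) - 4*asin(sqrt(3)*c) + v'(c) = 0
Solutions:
 v(c) = C1 + 4*c*asin(sqrt(3)*c) + 4*sqrt(3)*sqrt(1 - 3*c^2)/3 + sqrt(3)*exp(3*c)/3


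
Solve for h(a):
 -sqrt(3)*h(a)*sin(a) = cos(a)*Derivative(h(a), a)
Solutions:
 h(a) = C1*cos(a)^(sqrt(3))


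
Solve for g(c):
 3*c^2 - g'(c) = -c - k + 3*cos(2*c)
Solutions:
 g(c) = C1 + c^3 + c^2/2 + c*k - 3*sin(2*c)/2


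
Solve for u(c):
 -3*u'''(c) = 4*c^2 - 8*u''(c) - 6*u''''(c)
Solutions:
 u(c) = C1 + C2*c + c^4/24 + c^3/16 - 39*c^2/128 + (C3*sin(sqrt(183)*c/12) + C4*cos(sqrt(183)*c/12))*exp(c/4)


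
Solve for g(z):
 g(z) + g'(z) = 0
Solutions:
 g(z) = C1*exp(-z)


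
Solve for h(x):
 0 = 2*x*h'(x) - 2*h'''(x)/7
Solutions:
 h(x) = C1 + Integral(C2*airyai(7^(1/3)*x) + C3*airybi(7^(1/3)*x), x)


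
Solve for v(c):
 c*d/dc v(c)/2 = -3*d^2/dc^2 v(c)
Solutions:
 v(c) = C1 + C2*erf(sqrt(3)*c/6)


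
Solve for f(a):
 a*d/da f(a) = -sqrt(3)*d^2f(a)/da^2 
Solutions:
 f(a) = C1 + C2*erf(sqrt(2)*3^(3/4)*a/6)


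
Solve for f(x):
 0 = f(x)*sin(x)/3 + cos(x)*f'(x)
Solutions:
 f(x) = C1*cos(x)^(1/3)


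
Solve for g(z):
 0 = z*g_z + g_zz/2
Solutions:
 g(z) = C1 + C2*erf(z)


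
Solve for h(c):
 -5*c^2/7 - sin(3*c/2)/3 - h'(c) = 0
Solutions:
 h(c) = C1 - 5*c^3/21 + 2*cos(3*c/2)/9


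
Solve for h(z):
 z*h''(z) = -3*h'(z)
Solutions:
 h(z) = C1 + C2/z^2


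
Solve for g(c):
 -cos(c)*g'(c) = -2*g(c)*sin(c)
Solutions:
 g(c) = C1/cos(c)^2


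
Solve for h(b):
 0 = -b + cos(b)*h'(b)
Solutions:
 h(b) = C1 + Integral(b/cos(b), b)


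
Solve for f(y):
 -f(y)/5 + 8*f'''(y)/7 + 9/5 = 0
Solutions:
 f(y) = C3*exp(5^(2/3)*7^(1/3)*y/10) + (C1*sin(sqrt(3)*5^(2/3)*7^(1/3)*y/20) + C2*cos(sqrt(3)*5^(2/3)*7^(1/3)*y/20))*exp(-5^(2/3)*7^(1/3)*y/20) + 9


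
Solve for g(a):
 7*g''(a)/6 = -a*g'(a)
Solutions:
 g(a) = C1 + C2*erf(sqrt(21)*a/7)


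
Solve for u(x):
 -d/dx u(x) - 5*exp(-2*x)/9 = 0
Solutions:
 u(x) = C1 + 5*exp(-2*x)/18


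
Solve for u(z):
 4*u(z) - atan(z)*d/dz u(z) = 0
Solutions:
 u(z) = C1*exp(4*Integral(1/atan(z), z))


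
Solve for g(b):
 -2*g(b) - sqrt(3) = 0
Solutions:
 g(b) = -sqrt(3)/2


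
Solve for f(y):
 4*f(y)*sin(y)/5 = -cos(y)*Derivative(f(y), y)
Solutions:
 f(y) = C1*cos(y)^(4/5)


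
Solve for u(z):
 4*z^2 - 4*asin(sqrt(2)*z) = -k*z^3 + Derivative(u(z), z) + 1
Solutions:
 u(z) = C1 + k*z^4/4 + 4*z^3/3 - 4*z*asin(sqrt(2)*z) - z - 2*sqrt(2)*sqrt(1 - 2*z^2)


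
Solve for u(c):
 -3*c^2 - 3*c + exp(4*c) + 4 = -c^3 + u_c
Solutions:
 u(c) = C1 + c^4/4 - c^3 - 3*c^2/2 + 4*c + exp(4*c)/4


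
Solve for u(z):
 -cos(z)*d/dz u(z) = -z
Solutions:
 u(z) = C1 + Integral(z/cos(z), z)


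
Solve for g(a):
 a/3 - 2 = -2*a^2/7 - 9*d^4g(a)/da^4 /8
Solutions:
 g(a) = C1 + C2*a + C3*a^2 + C4*a^3 - 2*a^6/2835 - a^5/405 + 2*a^4/27


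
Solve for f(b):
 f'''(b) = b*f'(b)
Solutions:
 f(b) = C1 + Integral(C2*airyai(b) + C3*airybi(b), b)


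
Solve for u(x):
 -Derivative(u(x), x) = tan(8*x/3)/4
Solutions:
 u(x) = C1 + 3*log(cos(8*x/3))/32


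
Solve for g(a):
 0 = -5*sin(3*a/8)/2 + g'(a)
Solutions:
 g(a) = C1 - 20*cos(3*a/8)/3


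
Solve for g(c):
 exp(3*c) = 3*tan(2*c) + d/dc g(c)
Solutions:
 g(c) = C1 + exp(3*c)/3 + 3*log(cos(2*c))/2


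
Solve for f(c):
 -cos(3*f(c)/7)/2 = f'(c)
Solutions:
 c/2 - 7*log(sin(3*f(c)/7) - 1)/6 + 7*log(sin(3*f(c)/7) + 1)/6 = C1


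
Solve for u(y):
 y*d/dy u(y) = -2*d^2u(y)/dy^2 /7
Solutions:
 u(y) = C1 + C2*erf(sqrt(7)*y/2)


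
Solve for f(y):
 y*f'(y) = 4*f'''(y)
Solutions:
 f(y) = C1 + Integral(C2*airyai(2^(1/3)*y/2) + C3*airybi(2^(1/3)*y/2), y)


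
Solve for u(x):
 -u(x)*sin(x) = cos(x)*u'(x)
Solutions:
 u(x) = C1*cos(x)


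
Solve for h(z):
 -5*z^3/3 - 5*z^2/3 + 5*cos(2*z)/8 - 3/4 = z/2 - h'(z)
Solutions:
 h(z) = C1 + 5*z^4/12 + 5*z^3/9 + z^2/4 + 3*z/4 - 5*sin(2*z)/16


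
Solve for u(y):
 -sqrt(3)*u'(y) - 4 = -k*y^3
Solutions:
 u(y) = C1 + sqrt(3)*k*y^4/12 - 4*sqrt(3)*y/3


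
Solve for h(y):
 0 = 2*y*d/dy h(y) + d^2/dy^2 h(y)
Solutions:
 h(y) = C1 + C2*erf(y)


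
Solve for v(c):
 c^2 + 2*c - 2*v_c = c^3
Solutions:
 v(c) = C1 - c^4/8 + c^3/6 + c^2/2


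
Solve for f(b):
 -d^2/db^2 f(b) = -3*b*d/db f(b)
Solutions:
 f(b) = C1 + C2*erfi(sqrt(6)*b/2)


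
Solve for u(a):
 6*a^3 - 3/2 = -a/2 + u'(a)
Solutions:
 u(a) = C1 + 3*a^4/2 + a^2/4 - 3*a/2


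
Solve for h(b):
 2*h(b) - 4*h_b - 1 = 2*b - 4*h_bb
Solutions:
 h(b) = b + (C1*sin(b/2) + C2*cos(b/2))*exp(b/2) + 5/2


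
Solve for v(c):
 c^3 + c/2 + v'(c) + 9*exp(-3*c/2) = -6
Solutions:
 v(c) = C1 - c^4/4 - c^2/4 - 6*c + 6*exp(-3*c/2)


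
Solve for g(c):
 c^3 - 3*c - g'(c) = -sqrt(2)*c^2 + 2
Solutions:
 g(c) = C1 + c^4/4 + sqrt(2)*c^3/3 - 3*c^2/2 - 2*c


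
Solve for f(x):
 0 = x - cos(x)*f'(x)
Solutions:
 f(x) = C1 + Integral(x/cos(x), x)


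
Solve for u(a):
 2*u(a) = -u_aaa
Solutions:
 u(a) = C3*exp(-2^(1/3)*a) + (C1*sin(2^(1/3)*sqrt(3)*a/2) + C2*cos(2^(1/3)*sqrt(3)*a/2))*exp(2^(1/3)*a/2)


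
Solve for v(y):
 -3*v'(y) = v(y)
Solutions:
 v(y) = C1*exp(-y/3)


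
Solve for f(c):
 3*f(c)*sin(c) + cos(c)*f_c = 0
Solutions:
 f(c) = C1*cos(c)^3


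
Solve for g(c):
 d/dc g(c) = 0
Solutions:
 g(c) = C1


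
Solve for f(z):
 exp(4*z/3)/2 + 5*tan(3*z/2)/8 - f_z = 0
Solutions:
 f(z) = C1 + 3*exp(4*z/3)/8 - 5*log(cos(3*z/2))/12


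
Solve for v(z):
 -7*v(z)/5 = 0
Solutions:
 v(z) = 0


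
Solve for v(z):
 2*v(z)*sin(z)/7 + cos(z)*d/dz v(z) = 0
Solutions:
 v(z) = C1*cos(z)^(2/7)


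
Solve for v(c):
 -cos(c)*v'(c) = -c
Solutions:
 v(c) = C1 + Integral(c/cos(c), c)


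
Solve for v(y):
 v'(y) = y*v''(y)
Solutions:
 v(y) = C1 + C2*y^2


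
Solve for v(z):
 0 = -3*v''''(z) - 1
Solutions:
 v(z) = C1 + C2*z + C3*z^2 + C4*z^3 - z^4/72


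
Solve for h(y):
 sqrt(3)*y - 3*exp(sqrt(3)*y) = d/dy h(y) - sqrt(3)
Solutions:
 h(y) = C1 + sqrt(3)*y^2/2 + sqrt(3)*y - sqrt(3)*exp(sqrt(3)*y)


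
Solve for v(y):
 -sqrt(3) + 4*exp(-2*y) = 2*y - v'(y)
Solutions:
 v(y) = C1 + y^2 + sqrt(3)*y + 2*exp(-2*y)


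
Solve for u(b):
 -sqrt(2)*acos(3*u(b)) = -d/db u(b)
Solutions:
 Integral(1/acos(3*_y), (_y, u(b))) = C1 + sqrt(2)*b


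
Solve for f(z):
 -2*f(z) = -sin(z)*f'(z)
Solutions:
 f(z) = C1*(cos(z) - 1)/(cos(z) + 1)


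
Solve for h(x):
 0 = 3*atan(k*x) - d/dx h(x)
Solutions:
 h(x) = C1 + 3*Piecewise((x*atan(k*x) - log(k^2*x^2 + 1)/(2*k), Ne(k, 0)), (0, True))


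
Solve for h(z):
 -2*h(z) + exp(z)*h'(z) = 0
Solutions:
 h(z) = C1*exp(-2*exp(-z))


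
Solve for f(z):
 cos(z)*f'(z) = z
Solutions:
 f(z) = C1 + Integral(z/cos(z), z)


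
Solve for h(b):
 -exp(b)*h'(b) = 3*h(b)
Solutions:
 h(b) = C1*exp(3*exp(-b))


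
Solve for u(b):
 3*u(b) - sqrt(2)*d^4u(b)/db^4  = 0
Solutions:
 u(b) = C1*exp(-2^(7/8)*3^(1/4)*b/2) + C2*exp(2^(7/8)*3^(1/4)*b/2) + C3*sin(2^(7/8)*3^(1/4)*b/2) + C4*cos(2^(7/8)*3^(1/4)*b/2)


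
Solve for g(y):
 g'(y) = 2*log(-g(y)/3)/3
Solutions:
 -3*Integral(1/(log(-_y) - log(3)), (_y, g(y)))/2 = C1 - y


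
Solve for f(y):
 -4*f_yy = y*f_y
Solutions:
 f(y) = C1 + C2*erf(sqrt(2)*y/4)


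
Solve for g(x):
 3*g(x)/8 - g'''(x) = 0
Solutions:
 g(x) = C3*exp(3^(1/3)*x/2) + (C1*sin(3^(5/6)*x/4) + C2*cos(3^(5/6)*x/4))*exp(-3^(1/3)*x/4)


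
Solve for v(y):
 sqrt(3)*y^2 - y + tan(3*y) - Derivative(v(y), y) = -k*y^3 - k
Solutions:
 v(y) = C1 + k*y^4/4 + k*y + sqrt(3)*y^3/3 - y^2/2 - log(cos(3*y))/3


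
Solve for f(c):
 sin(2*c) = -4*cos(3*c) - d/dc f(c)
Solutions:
 f(c) = C1 - 4*sin(3*c)/3 + cos(2*c)/2


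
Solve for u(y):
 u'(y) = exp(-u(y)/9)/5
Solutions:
 u(y) = 9*log(C1 + y/45)


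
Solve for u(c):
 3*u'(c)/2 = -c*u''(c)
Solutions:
 u(c) = C1 + C2/sqrt(c)


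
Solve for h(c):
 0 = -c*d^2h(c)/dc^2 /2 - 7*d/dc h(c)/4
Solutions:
 h(c) = C1 + C2/c^(5/2)


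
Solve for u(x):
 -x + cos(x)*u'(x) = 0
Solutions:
 u(x) = C1 + Integral(x/cos(x), x)


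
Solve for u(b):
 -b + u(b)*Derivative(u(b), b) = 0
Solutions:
 u(b) = -sqrt(C1 + b^2)
 u(b) = sqrt(C1 + b^2)


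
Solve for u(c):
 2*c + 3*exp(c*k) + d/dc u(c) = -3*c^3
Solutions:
 u(c) = C1 - 3*c^4/4 - c^2 - 3*exp(c*k)/k


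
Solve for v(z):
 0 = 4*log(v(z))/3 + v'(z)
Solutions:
 li(v(z)) = C1 - 4*z/3


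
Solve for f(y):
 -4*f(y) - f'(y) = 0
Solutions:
 f(y) = C1*exp(-4*y)


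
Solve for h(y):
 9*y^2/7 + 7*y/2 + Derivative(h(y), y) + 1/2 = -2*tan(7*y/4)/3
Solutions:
 h(y) = C1 - 3*y^3/7 - 7*y^2/4 - y/2 + 8*log(cos(7*y/4))/21


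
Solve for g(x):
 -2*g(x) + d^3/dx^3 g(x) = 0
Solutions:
 g(x) = C3*exp(2^(1/3)*x) + (C1*sin(2^(1/3)*sqrt(3)*x/2) + C2*cos(2^(1/3)*sqrt(3)*x/2))*exp(-2^(1/3)*x/2)


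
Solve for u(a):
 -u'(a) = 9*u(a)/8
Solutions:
 u(a) = C1*exp(-9*a/8)


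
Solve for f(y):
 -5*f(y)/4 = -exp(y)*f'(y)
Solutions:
 f(y) = C1*exp(-5*exp(-y)/4)


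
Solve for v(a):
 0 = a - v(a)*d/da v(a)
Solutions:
 v(a) = -sqrt(C1 + a^2)
 v(a) = sqrt(C1 + a^2)


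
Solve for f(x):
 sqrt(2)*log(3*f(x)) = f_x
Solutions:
 -sqrt(2)*Integral(1/(log(_y) + log(3)), (_y, f(x)))/2 = C1 - x


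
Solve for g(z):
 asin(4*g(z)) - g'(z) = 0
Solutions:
 Integral(1/asin(4*_y), (_y, g(z))) = C1 + z


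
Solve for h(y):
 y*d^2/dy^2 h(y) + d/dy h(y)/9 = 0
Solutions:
 h(y) = C1 + C2*y^(8/9)


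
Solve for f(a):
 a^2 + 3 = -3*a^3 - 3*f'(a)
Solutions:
 f(a) = C1 - a^4/4 - a^3/9 - a


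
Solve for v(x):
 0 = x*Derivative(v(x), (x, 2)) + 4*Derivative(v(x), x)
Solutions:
 v(x) = C1 + C2/x^3


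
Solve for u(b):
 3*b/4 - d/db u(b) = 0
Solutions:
 u(b) = C1 + 3*b^2/8


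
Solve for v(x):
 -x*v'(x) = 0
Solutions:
 v(x) = C1


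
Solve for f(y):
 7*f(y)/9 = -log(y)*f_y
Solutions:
 f(y) = C1*exp(-7*li(y)/9)


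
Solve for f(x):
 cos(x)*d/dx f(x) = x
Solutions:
 f(x) = C1 + Integral(x/cos(x), x)


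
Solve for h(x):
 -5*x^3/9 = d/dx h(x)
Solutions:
 h(x) = C1 - 5*x^4/36


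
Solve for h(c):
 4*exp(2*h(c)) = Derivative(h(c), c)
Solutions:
 h(c) = log(-sqrt(-1/(C1 + 4*c))) - log(2)/2
 h(c) = log(-1/(C1 + 4*c))/2 - log(2)/2


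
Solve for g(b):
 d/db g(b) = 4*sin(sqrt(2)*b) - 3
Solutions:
 g(b) = C1 - 3*b - 2*sqrt(2)*cos(sqrt(2)*b)


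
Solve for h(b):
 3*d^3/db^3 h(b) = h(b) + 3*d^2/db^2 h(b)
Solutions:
 h(b) = C1*exp(b*(-2^(2/3)*(3*sqrt(13) + 11)^(1/3) - 2*2^(1/3)/(3*sqrt(13) + 11)^(1/3) + 4)/12)*sin(2^(1/3)*sqrt(3)*b*(-2^(1/3)*(3*sqrt(13) + 11)^(1/3) + 2/(3*sqrt(13) + 11)^(1/3))/12) + C2*exp(b*(-2^(2/3)*(3*sqrt(13) + 11)^(1/3) - 2*2^(1/3)/(3*sqrt(13) + 11)^(1/3) + 4)/12)*cos(2^(1/3)*sqrt(3)*b*(-2^(1/3)*(3*sqrt(13) + 11)^(1/3) + 2/(3*sqrt(13) + 11)^(1/3))/12) + C3*exp(b*(2*2^(1/3)/(3*sqrt(13) + 11)^(1/3) + 2 + 2^(2/3)*(3*sqrt(13) + 11)^(1/3))/6)


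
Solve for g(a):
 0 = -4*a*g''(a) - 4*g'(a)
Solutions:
 g(a) = C1 + C2*log(a)


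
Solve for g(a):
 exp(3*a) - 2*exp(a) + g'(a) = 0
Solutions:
 g(a) = C1 - exp(3*a)/3 + 2*exp(a)


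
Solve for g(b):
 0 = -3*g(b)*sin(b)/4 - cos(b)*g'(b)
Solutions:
 g(b) = C1*cos(b)^(3/4)


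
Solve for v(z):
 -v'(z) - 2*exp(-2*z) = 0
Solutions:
 v(z) = C1 + exp(-2*z)


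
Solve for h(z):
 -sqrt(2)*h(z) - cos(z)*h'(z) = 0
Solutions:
 h(z) = C1*(sin(z) - 1)^(sqrt(2)/2)/(sin(z) + 1)^(sqrt(2)/2)


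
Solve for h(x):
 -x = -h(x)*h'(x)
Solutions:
 h(x) = -sqrt(C1 + x^2)
 h(x) = sqrt(C1 + x^2)


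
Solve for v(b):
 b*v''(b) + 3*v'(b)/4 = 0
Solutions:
 v(b) = C1 + C2*b^(1/4)


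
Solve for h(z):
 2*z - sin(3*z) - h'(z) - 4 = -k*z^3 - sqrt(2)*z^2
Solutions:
 h(z) = C1 + k*z^4/4 + sqrt(2)*z^3/3 + z^2 - 4*z + cos(3*z)/3


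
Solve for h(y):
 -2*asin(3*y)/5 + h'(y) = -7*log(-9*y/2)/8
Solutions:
 h(y) = C1 - 7*y*log(-y)/8 + 2*y*asin(3*y)/5 - 7*y*log(3)/4 + 7*y*log(2)/8 + 7*y/8 + 2*sqrt(1 - 9*y^2)/15


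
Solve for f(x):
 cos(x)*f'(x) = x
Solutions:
 f(x) = C1 + Integral(x/cos(x), x)


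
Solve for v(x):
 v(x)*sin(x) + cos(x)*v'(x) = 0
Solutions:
 v(x) = C1*cos(x)


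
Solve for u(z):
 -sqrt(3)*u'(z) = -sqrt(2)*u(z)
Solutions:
 u(z) = C1*exp(sqrt(6)*z/3)


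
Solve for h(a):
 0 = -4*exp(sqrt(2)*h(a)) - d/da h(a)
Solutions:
 h(a) = sqrt(2)*(2*log(1/(C1 + 4*a)) - log(2))/4


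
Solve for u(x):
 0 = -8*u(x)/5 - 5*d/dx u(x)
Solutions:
 u(x) = C1*exp(-8*x/25)


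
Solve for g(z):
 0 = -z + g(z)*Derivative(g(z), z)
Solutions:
 g(z) = -sqrt(C1 + z^2)
 g(z) = sqrt(C1 + z^2)


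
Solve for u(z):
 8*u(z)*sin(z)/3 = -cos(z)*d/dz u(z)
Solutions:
 u(z) = C1*cos(z)^(8/3)


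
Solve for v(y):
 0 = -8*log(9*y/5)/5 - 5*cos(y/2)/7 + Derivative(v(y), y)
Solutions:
 v(y) = C1 + 8*y*log(y)/5 - 8*y*log(5)/5 - 8*y/5 + 16*y*log(3)/5 + 10*sin(y/2)/7


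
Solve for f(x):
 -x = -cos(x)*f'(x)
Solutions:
 f(x) = C1 + Integral(x/cos(x), x)


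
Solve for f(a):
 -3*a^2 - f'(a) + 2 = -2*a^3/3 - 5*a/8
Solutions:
 f(a) = C1 + a^4/6 - a^3 + 5*a^2/16 + 2*a


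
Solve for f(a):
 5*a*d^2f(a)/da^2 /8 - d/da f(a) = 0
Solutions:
 f(a) = C1 + C2*a^(13/5)


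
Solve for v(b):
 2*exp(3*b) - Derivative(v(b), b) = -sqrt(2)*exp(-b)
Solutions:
 v(b) = C1 + 2*exp(3*b)/3 - sqrt(2)*exp(-b)


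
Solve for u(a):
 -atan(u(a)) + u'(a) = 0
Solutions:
 Integral(1/atan(_y), (_y, u(a))) = C1 + a


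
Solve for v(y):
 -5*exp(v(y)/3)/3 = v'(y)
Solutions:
 v(y) = 3*log(1/(C1 + 5*y)) + 6*log(3)


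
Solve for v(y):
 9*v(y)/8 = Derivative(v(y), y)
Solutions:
 v(y) = C1*exp(9*y/8)


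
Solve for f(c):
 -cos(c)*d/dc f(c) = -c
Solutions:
 f(c) = C1 + Integral(c/cos(c), c)
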